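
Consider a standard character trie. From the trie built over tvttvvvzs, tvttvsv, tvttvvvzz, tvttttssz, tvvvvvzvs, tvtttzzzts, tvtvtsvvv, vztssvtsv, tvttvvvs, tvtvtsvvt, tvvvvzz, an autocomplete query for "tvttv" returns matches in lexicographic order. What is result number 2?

Filter for "tvttv…" and sort: "tvttvsv", "tvttvvvs", "tvttvvvzs", "tvttvvvzz"
Position 2: tvttvvvs

tvttvvvs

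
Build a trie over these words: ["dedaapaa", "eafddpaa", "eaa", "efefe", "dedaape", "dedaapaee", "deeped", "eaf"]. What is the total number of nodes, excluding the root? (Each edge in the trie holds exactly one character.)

Trace insertions, counting only characters that open a new branch:
  "dedaapaa" → 8 new (d, e, d, a, a, p, a, a)
  "eafddpaa" → 8 new (e, a, f, d, d, p, a, a)
  "eaa" → prefix "ea" already present; 1 new (a)
  "efefe" → prefix "e" already present; 4 new (f, e, f, e)
  "dedaape" → prefix "dedaap" already present; 1 new (e)
  "dedaapaee" → prefix "dedaapa" already present; 2 new (e, e)
  "deeped" → prefix "de" already present; 4 new (e, p, e, d)
  "eaf" → prefix "eaf" already present; 0 new (none)
Total nodes = 8 + 8 + 1 + 4 + 1 + 2 + 4 + 0 = 28

28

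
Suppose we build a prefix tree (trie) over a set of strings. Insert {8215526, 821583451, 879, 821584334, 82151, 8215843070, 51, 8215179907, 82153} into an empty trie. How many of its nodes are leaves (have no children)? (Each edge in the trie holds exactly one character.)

8

A leaf is a node with no children — equivalently, the end of a word that is not a proper prefix of any other stored word.
Those words: "51", "8215179907", "82153", "8215526", "821583451", "8215843070", "821584334", "879"
Leaf count: 8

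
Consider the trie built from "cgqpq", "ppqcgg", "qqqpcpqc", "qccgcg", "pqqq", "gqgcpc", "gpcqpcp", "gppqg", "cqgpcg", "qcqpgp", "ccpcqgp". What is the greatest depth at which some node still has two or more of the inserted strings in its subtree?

2

Equivalently: take the maximum, over all pairs, of their longest common prefix length.
e.g. "gpcqpcp" and "gppqg" share the prefix "gp" of length 2; no pair shares a longer one.
Longest shared-prefix length: 2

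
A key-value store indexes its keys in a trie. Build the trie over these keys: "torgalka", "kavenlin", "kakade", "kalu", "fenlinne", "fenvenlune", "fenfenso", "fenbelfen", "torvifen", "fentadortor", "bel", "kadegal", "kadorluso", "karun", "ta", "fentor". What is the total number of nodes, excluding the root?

For each word, the new-node count is its length minus the longest prefix already in the trie:
  "torgalka" → 8 new (t, o, r, g, a, l, k, a)
  "kavenlin" → 8 new (k, a, v, e, n, l, i, n)
  "kakade" → prefix "ka" already present; 4 new (k, a, d, e)
  "kalu" → prefix "ka" already present; 2 new (l, u)
  "fenlinne" → 8 new (f, e, n, l, i, n, n, e)
  "fenvenlune" → prefix "fen" already present; 7 new (v, e, n, l, u, n, e)
  "fenfenso" → prefix "fen" already present; 5 new (f, e, n, s, o)
  "fenbelfen" → prefix "fen" already present; 6 new (b, e, l, f, e, n)
  "torvifen" → prefix "tor" already present; 5 new (v, i, f, e, n)
  "fentadortor" → prefix "fen" already present; 8 new (t, a, d, o, r, t, o, r)
  "bel" → 3 new (b, e, l)
  "kadegal" → prefix "ka" already present; 5 new (d, e, g, a, l)
  "kadorluso" → prefix "kad" already present; 6 new (o, r, l, u, s, o)
  "karun" → prefix "ka" already present; 3 new (r, u, n)
  "ta" → prefix "t" already present; 1 new (a)
  "fentor" → prefix "fent" already present; 2 new (o, r)
Total nodes = 8 + 8 + 4 + 2 + 8 + 7 + 5 + 6 + 5 + 8 + 3 + 5 + 6 + 3 + 1 + 2 = 81

81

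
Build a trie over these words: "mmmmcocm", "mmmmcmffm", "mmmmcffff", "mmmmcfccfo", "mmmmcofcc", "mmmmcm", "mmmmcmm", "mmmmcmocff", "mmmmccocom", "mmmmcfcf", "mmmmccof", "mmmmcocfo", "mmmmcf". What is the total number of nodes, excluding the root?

Trace insertions, counting only characters that open a new branch:
  "mmmmcocm" → 8 new (m, m, m, m, c, o, c, m)
  "mmmmcmffm" → prefix "mmmmc" already present; 4 new (m, f, f, m)
  "mmmmcffff" → prefix "mmmmc" already present; 4 new (f, f, f, f)
  "mmmmcfccfo" → prefix "mmmmcf" already present; 4 new (c, c, f, o)
  "mmmmcofcc" → prefix "mmmmco" already present; 3 new (f, c, c)
  "mmmmcm" → prefix "mmmmcm" already present; 0 new (none)
  "mmmmcmm" → prefix "mmmmcm" already present; 1 new (m)
  "mmmmcmocff" → prefix "mmmmcm" already present; 4 new (o, c, f, f)
  "mmmmccocom" → prefix "mmmmc" already present; 5 new (c, o, c, o, m)
  "mmmmcfcf" → prefix "mmmmcfc" already present; 1 new (f)
  "mmmmccof" → prefix "mmmmcco" already present; 1 new (f)
  "mmmmcocfo" → prefix "mmmmcoc" already present; 2 new (f, o)
  "mmmmcf" → prefix "mmmmcf" already present; 0 new (none)
Total nodes = 8 + 4 + 4 + 4 + 3 + 0 + 1 + 4 + 5 + 1 + 1 + 2 + 0 = 37

37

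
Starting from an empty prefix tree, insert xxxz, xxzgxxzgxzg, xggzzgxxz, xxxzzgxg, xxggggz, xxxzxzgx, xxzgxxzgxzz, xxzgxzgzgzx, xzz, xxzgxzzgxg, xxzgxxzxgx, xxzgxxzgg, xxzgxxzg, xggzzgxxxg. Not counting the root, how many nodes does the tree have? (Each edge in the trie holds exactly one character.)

Count nodes per top-level branch (shared prefixes stored once):
  'x'-branch (xggzzgxxxg, xggzzgxxz, xxggggz, xxxz, xxxzxzgx, xxxzzgxg, xxzgxxzg, xxzgxxzgg, xxzgxxzgxzg, xxzgxxzgxzz, xxzgxxzxgx, xxzgxzgzgzx, xxzgxzzgxg, xzz): 53 nodes
Sum: 53

53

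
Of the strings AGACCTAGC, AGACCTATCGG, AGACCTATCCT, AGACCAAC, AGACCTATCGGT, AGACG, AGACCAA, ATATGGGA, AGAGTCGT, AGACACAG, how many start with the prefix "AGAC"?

Filter for entries beginning with "AGAC":
Words under "AGAC": AGACACAG, AGACCAA, AGACCAAC, AGACCTAGC, AGACCTATCCT, AGACCTATCGG, AGACCTATCGGT, AGACG
Count: 8

8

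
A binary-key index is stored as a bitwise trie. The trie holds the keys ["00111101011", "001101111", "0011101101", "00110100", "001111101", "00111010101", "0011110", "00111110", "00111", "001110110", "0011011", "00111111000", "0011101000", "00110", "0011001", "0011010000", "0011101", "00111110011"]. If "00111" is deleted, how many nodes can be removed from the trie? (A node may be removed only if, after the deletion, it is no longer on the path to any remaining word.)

0

After clearing the end-marker at "00111", prune upward until reaching a node still needed by another word.
Every node on "00111" is still needed (e.g. by "00111101011"), so nothing is freed.
Nodes removed: 0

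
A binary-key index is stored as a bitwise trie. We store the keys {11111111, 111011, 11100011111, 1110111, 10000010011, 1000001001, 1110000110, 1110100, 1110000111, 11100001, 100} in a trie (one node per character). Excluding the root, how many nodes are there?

Trie structure (* marks end of a word):
(root)
└─ 1
   ├─ 0
   │  └─ 0 *
   │     └─ 0
   │        └─ 0
   │           └─ 0
   │              └─ 1
   │                 └─ 0
   │                    └─ 0
   │                       └─ 1 *
   │                          └─ 1 *
   └─ 1
      └─ 1
         ├─ 0
         │  ├─ 0
         │  │  └─ 0
         │  │     ├─ 0
         │  │     │  └─ 1 *
         │  │     │     └─ 1
         │  │     │        ├─ 0 *
         │  │     │        └─ 1 *
         │  │     └─ 1
         │  │        └─ 1
         │  │           └─ 1
         │  │              └─ 1
         │  │                 └─ 1 *
         │  └─ 1
         │     ├─ 0
         │     │  └─ 0 *
         │     └─ 1 *
         │        └─ 1 *
         └─ 1
            └─ 1
               └─ 1
                  └─ 1
                     └─ 1 *
Counting every labelled node above: 36.

36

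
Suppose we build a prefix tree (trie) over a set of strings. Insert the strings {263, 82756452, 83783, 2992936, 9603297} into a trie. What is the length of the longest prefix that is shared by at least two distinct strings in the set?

1

The deepest shared node is where two words last agree before diverging.
"263" and "2992936" agree on "2" (1 characters) before diverging; nothing deeper is shared.
Longest shared-prefix length: 1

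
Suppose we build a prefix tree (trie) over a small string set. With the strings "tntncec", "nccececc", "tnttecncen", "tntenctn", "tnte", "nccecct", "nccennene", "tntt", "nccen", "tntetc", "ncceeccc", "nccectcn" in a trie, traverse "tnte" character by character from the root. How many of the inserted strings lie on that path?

Walk "tnte" from the root; an end-of-word marker is hit whenever a stored word is a prefix of "tnte".
Prefixes of the query that are stored words: "tnte"
Count: 1

1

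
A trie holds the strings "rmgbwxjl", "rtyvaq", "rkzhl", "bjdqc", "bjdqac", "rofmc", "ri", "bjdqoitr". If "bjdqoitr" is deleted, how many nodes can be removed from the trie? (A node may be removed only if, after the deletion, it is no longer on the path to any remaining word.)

4

After clearing the end-marker at "bjdqoitr", prune upward until reaching a node still needed by another word.
The suffix "oitr" (4 nodes) is used only by "bjdqoitr"; the node for "bjdq" still has the child "c", so pruning stops there.
Nodes removed: 4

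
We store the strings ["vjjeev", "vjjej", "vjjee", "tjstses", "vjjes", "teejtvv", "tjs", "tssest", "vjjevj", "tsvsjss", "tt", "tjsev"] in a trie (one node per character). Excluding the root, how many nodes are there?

Trace insertions, counting only characters that open a new branch:
  "vjjeev" → 6 new (v, j, j, e, e, v)
  "vjjej" → prefix "vjje" already present; 1 new (j)
  "vjjee" → prefix "vjjee" already present; 0 new (none)
  "tjstses" → 7 new (t, j, s, t, s, e, s)
  "vjjes" → prefix "vjje" already present; 1 new (s)
  "teejtvv" → prefix "t" already present; 6 new (e, e, j, t, v, v)
  "tjs" → prefix "tjs" already present; 0 new (none)
  "tssest" → prefix "t" already present; 5 new (s, s, e, s, t)
  "vjjevj" → prefix "vjje" already present; 2 new (v, j)
  "tsvsjss" → prefix "ts" already present; 5 new (v, s, j, s, s)
  "tt" → prefix "t" already present; 1 new (t)
  "tjsev" → prefix "tjs" already present; 2 new (e, v)
Total nodes = 6 + 1 + 0 + 7 + 1 + 6 + 0 + 5 + 2 + 5 + 1 + 2 = 36

36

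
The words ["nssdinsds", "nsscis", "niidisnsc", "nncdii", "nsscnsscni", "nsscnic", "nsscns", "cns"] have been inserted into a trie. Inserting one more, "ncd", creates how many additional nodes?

2

Walking "ncd" from the root, the first 1 characters ("n") follow existing edges; "c" is the first miss.
So 3 − 1 = 2 new nodes.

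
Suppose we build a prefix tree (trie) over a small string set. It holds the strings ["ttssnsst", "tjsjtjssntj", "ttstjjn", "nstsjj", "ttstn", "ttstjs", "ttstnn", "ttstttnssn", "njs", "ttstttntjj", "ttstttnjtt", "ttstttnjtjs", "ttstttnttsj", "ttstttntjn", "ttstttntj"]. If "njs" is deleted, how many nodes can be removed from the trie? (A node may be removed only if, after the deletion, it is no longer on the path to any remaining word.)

A node on "njs"'s path can go only if nothing else ends at it or branches off below it.
The suffix "js" (2 nodes) is used only by "njs"; the node for "n" still has the child "s", so pruning stops there.
Nodes removed: 2

2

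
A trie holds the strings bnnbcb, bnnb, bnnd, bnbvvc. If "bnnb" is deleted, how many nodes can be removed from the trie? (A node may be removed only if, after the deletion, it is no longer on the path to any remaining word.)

Walk "bnnb" from the leaf back toward the root, removing each node that no remaining word uses.
Every node on "bnnb" is still needed (e.g. by "bnnbcb"), so nothing is freed.
Nodes removed: 0

0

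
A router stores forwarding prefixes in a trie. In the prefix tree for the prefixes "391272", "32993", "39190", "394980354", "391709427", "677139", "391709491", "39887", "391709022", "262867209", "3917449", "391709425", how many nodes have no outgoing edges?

12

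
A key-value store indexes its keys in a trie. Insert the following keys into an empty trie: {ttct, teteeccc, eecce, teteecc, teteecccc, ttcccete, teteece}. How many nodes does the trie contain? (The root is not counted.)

23

Insert word by word; a character creates a node only if that edge doesn't already exist:
  "ttct" → 4 new (t, t, c, t)
  "teteeccc" → prefix "t" already present; 7 new (e, t, e, e, c, c, c)
  "eecce" → 5 new (e, e, c, c, e)
  "teteecc" → prefix "teteecc" already present; 0 new (none)
  "teteecccc" → prefix "teteeccc" already present; 1 new (c)
  "ttcccete" → prefix "ttc" already present; 5 new (c, c, e, t, e)
  "teteece" → prefix "teteec" already present; 1 new (e)
Total nodes = 4 + 7 + 5 + 0 + 1 + 5 + 1 = 23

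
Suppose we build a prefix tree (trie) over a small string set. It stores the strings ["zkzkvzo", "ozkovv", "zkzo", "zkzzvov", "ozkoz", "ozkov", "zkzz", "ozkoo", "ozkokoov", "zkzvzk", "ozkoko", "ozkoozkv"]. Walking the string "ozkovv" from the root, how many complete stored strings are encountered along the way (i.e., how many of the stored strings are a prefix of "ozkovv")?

Traverse "ozkovv" character by character; count nodes along the way that are marked as word ends.
Prefixes of the query that are stored words: "ozkov", "ozkovv"
Count: 2

2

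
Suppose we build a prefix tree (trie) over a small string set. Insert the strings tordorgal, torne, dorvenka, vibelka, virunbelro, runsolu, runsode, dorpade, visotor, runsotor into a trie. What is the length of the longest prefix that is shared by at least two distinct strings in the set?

The deepest shared node is where two words last agree before diverging.
e.g. "runsode" and "runsolu" share the prefix "runso" of length 5; no pair shares a longer one.
Longest shared-prefix length: 5

5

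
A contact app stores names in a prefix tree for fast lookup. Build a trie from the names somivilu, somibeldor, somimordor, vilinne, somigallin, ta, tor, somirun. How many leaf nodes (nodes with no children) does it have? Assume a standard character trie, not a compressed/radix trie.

Leaves are exactly the stored words that no other stored word extends.
Those words: "somibeldor", "somigallin", "somimordor", "somirun", "somivilu", "ta", "tor", "vilinne"
Leaf count: 8

8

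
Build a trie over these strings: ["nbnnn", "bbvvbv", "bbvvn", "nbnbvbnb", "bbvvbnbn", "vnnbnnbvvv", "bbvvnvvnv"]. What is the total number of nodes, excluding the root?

34

For each word, the new-node count is its length minus the longest prefix already in the trie:
  "nbnnn" → 5 new (n, b, n, n, n)
  "bbvvbv" → 6 new (b, b, v, v, b, v)
  "bbvvn" → prefix "bbvv" already present; 1 new (n)
  "nbnbvbnb" → prefix "nbn" already present; 5 new (b, v, b, n, b)
  "bbvvbnbn" → prefix "bbvvb" already present; 3 new (n, b, n)
  "vnnbnnbvvv" → 10 new (v, n, n, b, n, n, b, v, v, v)
  "bbvvnvvnv" → prefix "bbvvn" already present; 4 new (v, v, n, v)
Total nodes = 5 + 6 + 1 + 5 + 3 + 10 + 4 = 34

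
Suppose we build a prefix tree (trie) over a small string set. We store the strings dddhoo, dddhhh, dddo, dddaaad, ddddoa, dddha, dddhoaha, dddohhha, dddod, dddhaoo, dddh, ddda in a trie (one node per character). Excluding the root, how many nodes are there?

Trie structure (* marks end of a word):
(root)
└─ d
   └─ d
      └─ d
         ├─ a *
         │  └─ a
         │     └─ a
         │        └─ d *
         ├─ d
         │  └─ o
         │     └─ a *
         ├─ h *
         │  ├─ a *
         │  │  └─ o
         │  │     └─ o *
         │  ├─ h
         │  │  └─ h *
         │  └─ o
         │     ├─ a
         │     │  └─ h
         │     │     └─ a *
         │     └─ o *
         └─ o *
            ├─ d *
            └─ h
               └─ h
                  └─ h
                     └─ a *
Counting every labelled node above: 27.

27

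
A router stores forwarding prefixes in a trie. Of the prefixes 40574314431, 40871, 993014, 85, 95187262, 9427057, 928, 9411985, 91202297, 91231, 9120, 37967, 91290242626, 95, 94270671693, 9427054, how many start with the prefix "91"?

4

Walk to "91"; the words in its subtree are exactly those with that prefix.
Words under "91": 9120, 91202297, 91231, 91290242626
Count: 4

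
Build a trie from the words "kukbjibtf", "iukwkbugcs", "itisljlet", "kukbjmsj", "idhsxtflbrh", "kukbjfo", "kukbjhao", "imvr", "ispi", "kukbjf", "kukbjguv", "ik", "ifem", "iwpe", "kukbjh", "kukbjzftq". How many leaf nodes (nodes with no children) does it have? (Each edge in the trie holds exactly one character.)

14

A leaf is a node with no children — equivalently, the end of a word that is not a proper prefix of any other stored word.
Those words: "idhsxtflbrh", "ifem", "ik", "imvr", "ispi", "itisljlet", "iukwkbugcs", "iwpe", "kukbjfo", "kukbjguv", "kukbjhao", "kukbjibtf", "kukbjmsj", "kukbjzftq"
Leaf count: 14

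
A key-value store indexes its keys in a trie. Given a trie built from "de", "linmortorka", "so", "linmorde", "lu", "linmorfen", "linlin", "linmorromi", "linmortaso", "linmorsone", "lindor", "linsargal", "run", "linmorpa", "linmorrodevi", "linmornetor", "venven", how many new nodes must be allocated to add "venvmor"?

The longest prefix of "venvmor" already in the trie is "venv" (length 4).
Each of the 3 remaining characters creates one node.

3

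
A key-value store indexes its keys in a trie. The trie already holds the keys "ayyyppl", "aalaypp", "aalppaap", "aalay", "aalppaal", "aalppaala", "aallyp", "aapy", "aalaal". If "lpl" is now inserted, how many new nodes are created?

3

No existing word starts with "l", so every character of "lpl" needs a new node.
3 − 0 = 3 new nodes.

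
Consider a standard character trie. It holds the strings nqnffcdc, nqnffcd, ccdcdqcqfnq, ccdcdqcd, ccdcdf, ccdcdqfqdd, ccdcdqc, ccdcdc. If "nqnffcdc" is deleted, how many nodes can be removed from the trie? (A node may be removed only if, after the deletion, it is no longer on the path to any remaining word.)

After clearing the end-marker at "nqnffcdc", prune upward until reaching a node still needed by another word.
The suffix "c" (1 node) is used only by "nqnffcdc"; "nqnffcd" is itself a stored word, so pruning stops there.
Nodes removed: 1

1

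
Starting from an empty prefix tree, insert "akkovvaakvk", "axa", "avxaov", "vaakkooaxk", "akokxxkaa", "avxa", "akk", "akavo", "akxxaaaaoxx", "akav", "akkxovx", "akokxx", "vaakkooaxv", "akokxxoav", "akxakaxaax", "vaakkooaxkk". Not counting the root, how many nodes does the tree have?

Insert word by word; a character creates a node only if that edge doesn't already exist:
  "akkovvaakvk" → 11 new (a, k, k, o, v, v, a, a, k, v, k)
  "axa" → prefix "a" already present; 2 new (x, a)
  "avxaov" → prefix "a" already present; 5 new (v, x, a, o, v)
  "vaakkooaxk" → 10 new (v, a, a, k, k, o, o, a, x, k)
  "akokxxkaa" → prefix "ak" already present; 7 new (o, k, x, x, k, a, a)
  "avxa" → prefix "avxa" already present; 0 new (none)
  "akk" → prefix "akk" already present; 0 new (none)
  "akavo" → prefix "ak" already present; 3 new (a, v, o)
  "akxxaaaaoxx" → prefix "ak" already present; 9 new (x, x, a, a, a, a, o, x, x)
  "akav" → prefix "akav" already present; 0 new (none)
  "akkxovx" → prefix "akk" already present; 4 new (x, o, v, x)
  "akokxx" → prefix "akokxx" already present; 0 new (none)
  "vaakkooaxv" → prefix "vaakkooax" already present; 1 new (v)
  "akokxxoav" → prefix "akokxx" already present; 3 new (o, a, v)
  "akxakaxaax" → prefix "akx" already present; 7 new (a, k, a, x, a, a, x)
  "vaakkooaxkk" → prefix "vaakkooaxk" already present; 1 new (k)
Total nodes = 11 + 2 + 5 + 10 + 7 + 0 + 0 + 3 + 9 + 0 + 4 + 0 + 1 + 3 + 7 + 1 = 63

63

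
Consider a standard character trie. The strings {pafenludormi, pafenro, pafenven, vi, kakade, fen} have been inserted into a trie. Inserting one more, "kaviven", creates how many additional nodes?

5

"ka" is already a path in the trie; the remaining "viven" must be added.
New nodes needed: |"kaviven"| − 2 = 7 − 2 = 5.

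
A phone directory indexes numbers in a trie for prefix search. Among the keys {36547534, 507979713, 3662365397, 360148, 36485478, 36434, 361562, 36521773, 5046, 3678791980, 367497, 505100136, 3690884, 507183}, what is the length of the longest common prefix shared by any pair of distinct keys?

Equivalently: take the maximum, over all pairs, of their longest common prefix length.
e.g. "36434" and "36485478" share the prefix "364" of length 3; no pair shares a longer one.
Longest shared-prefix length: 3

3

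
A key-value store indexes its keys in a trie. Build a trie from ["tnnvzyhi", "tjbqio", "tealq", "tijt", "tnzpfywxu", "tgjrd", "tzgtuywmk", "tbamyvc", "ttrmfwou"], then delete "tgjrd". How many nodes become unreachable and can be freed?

4

A node on "tgjrd"'s path can go only if nothing else ends at it or branches off below it.
The suffix "gjrd" (4 nodes) is used only by "tgjrd"; the node for "t" still has the child "n", so pruning stops there.
Nodes removed: 4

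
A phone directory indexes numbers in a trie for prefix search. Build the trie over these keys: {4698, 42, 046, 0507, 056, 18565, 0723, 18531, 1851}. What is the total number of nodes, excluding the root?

23

Count nodes per top-level branch (shared prefixes stored once):
  '0'-branch (046, 0507, 056, 0723): 10 nodes
  '1'-branch (1851, 18531, 18565): 8 nodes
  '4'-branch (42, 4698): 5 nodes
Sum: 23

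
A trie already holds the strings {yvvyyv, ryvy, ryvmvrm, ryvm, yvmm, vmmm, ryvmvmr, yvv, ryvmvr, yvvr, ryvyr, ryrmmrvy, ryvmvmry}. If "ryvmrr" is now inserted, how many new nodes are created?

The longest prefix of "ryvmrr" already in the trie is "ryvm" (length 4).
Each of the 2 remaining characters creates one node.

2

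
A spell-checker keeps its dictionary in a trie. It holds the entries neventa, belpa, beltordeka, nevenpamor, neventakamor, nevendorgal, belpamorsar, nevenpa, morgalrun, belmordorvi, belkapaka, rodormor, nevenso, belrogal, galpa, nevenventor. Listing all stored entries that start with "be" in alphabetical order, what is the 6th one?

Words with prefix "be", in lexicographic order: "belkapaka", "belmordorvi", "belpa", "belpamorsar", "belrogal", "beltordeka"
Position 6: beltordeka

beltordeka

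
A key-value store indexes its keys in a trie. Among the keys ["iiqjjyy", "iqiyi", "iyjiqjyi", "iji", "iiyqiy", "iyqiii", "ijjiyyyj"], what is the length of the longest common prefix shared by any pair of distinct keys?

The deepest shared node is where two words last agree before diverging.
"iiqjjyy" and "iiyqiy" agree on "ii" (2 characters) before diverging; nothing deeper is shared.
Longest shared-prefix length: 2

2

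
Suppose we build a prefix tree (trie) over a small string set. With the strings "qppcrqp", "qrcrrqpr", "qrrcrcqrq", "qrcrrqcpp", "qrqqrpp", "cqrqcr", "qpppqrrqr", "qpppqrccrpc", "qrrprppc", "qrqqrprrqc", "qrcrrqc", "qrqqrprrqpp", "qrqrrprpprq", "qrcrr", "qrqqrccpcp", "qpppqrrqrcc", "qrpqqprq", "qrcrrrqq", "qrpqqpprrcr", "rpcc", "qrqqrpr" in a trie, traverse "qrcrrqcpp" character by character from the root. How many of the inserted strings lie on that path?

3

Check each prefix of "qrcrrqcpp" against the stored set — each match is an end-marker on the path.
Prefixes of the query that are stored words: "qrcrr", "qrcrrqc", "qrcrrqcpp"
Count: 3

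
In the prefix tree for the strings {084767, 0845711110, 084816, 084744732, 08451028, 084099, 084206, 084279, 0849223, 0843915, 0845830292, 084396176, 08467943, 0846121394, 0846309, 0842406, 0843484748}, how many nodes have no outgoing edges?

17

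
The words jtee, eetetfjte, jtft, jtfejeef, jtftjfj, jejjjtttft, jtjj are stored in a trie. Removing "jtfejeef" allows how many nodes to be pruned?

5

A node on "jtfejeef"'s path can go only if nothing else ends at it or branches off below it.
The suffix "ejeef" (5 nodes) is used only by "jtfejeef"; the node for "jtf" still has the child "t", so pruning stops there.
Nodes removed: 5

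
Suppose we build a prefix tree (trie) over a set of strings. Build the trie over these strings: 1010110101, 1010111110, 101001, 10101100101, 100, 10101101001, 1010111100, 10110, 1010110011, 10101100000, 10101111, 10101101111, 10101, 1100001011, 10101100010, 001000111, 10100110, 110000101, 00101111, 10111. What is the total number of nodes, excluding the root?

Count nodes per top-level branch (shared prefixes stored once):
  '0'-branch (001000111, 00101111): 13 nodes
  '1'-branch (100, 101001, 10100110, 10101, 10101100000, 10101100010, 10101100101, 1010110011, 10101101001, 1010110101, 10101101111, 10101111, 1010111100, 1010111110, 10110, 10111, 110000101, 1100001011): 48 nodes
Sum: 61

61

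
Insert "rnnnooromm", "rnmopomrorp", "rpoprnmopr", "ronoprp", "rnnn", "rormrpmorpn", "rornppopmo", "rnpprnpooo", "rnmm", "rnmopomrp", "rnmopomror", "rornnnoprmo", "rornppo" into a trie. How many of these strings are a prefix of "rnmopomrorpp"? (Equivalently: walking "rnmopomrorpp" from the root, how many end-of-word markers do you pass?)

2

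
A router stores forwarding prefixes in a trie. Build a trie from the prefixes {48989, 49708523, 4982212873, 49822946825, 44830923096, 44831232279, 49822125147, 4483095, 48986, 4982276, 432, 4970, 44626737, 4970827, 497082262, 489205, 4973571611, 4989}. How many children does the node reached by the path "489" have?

2

The children of the "489" node are the distinct next characters among strings starting with "489".
Characters that immediately follow "489" among the stored strings: {2, 8}.
That node has 2 child edges.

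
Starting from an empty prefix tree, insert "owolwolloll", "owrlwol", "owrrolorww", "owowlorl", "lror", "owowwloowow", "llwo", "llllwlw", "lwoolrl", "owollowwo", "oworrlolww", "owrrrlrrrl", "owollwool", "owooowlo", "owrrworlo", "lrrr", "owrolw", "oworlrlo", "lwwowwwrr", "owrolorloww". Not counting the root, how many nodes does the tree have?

107

Insert word by word; a character creates a node only if that edge doesn't already exist:
  "owolwolloll" → 11 new (o, w, o, l, w, o, l, l, o, l, l)
  "owrlwol" → prefix "ow" already present; 5 new (r, l, w, o, l)
  "owrrolorww" → prefix "owr" already present; 7 new (r, o, l, o, r, w, w)
  "owowlorl" → prefix "owo" already present; 5 new (w, l, o, r, l)
  "lror" → 4 new (l, r, o, r)
  "owowwloowow" → prefix "owow" already present; 7 new (w, l, o, o, w, o, w)
  "llwo" → prefix "l" already present; 3 new (l, w, o)
  "llllwlw" → prefix "ll" already present; 5 new (l, l, w, l, w)
  "lwoolrl" → prefix "l" already present; 6 new (w, o, o, l, r, l)
  "owollowwo" → prefix "owol" already present; 5 new (l, o, w, w, o)
  "oworrlolww" → prefix "owo" already present; 7 new (r, r, l, o, l, w, w)
  "owrrrlrrrl" → prefix "owrr" already present; 6 new (r, l, r, r, r, l)
  "owollwool" → prefix "owoll" already present; 4 new (w, o, o, l)
  "owooowlo" → prefix "owo" already present; 5 new (o, o, w, l, o)
  "owrrworlo" → prefix "owrr" already present; 5 new (w, o, r, l, o)
  "lrrr" → prefix "lr" already present; 2 new (r, r)
  "owrolw" → prefix "owr" already present; 3 new (o, l, w)
  "oworlrlo" → prefix "owor" already present; 4 new (l, r, l, o)
  "lwwowwwrr" → prefix "lw" already present; 7 new (w, o, w, w, w, r, r)
  "owrolorloww" → prefix "owrol" already present; 6 new (o, r, l, o, w, w)
Total nodes = 11 + 5 + 7 + 5 + 4 + 7 + 3 + 5 + 6 + 5 + 7 + 6 + 4 + 5 + 5 + 2 + 3 + 4 + 7 + 6 = 107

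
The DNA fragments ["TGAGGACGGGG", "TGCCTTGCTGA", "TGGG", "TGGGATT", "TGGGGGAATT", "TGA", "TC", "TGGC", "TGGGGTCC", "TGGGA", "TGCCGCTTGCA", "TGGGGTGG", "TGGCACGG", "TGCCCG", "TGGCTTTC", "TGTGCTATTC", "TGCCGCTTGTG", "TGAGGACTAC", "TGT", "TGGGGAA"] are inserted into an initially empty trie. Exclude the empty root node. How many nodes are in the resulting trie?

Trace insertions, counting only characters that open a new branch:
  "TGAGGACGGGG" → 11 new (T, G, A, G, G, A, C, G, G, G, G)
  "TGCCTTGCTGA" → prefix "TG" already present; 9 new (C, C, T, T, G, C, T, G, A)
  "TGGG" → prefix "TG" already present; 2 new (G, G)
  "TGGGATT" → prefix "TGGG" already present; 3 new (A, T, T)
  "TGGGGGAATT" → prefix "TGGG" already present; 6 new (G, G, A, A, T, T)
  "TGA" → prefix "TGA" already present; 0 new (none)
  "TC" → prefix "T" already present; 1 new (C)
  "TGGC" → prefix "TGG" already present; 1 new (C)
  "TGGGGTCC" → prefix "TGGGG" already present; 3 new (T, C, C)
  "TGGGA" → prefix "TGGGA" already present; 0 new (none)
  "TGCCGCTTGCA" → prefix "TGCC" already present; 7 new (G, C, T, T, G, C, A)
  "TGGGGTGG" → prefix "TGGGGT" already present; 2 new (G, G)
  "TGGCACGG" → prefix "TGGC" already present; 4 new (A, C, G, G)
  "TGCCCG" → prefix "TGCC" already present; 2 new (C, G)
  "TGGCTTTC" → prefix "TGGC" already present; 4 new (T, T, T, C)
  "TGTGCTATTC" → prefix "TG" already present; 8 new (T, G, C, T, A, T, T, C)
  "TGCCGCTTGTG" → prefix "TGCCGCTTG" already present; 2 new (T, G)
  "TGAGGACTAC" → prefix "TGAGGAC" already present; 3 new (T, A, C)
  "TGT" → prefix "TGT" already present; 0 new (none)
  "TGGGGAA" → prefix "TGGGG" already present; 2 new (A, A)
Total nodes = 11 + 9 + 2 + 3 + 6 + 0 + 1 + 1 + 3 + 0 + 7 + 2 + 4 + 2 + 4 + 8 + 2 + 3 + 0 + 2 = 70

70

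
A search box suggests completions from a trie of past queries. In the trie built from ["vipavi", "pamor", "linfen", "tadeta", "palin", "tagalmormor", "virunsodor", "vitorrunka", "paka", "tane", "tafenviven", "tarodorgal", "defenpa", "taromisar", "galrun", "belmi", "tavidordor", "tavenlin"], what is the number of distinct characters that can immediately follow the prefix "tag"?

Follow the path "tag" to its node, then look at its outgoing edges.
Characters that immediately follow "tag" among the stored strings: {a}.
That node has 1 child edge.

1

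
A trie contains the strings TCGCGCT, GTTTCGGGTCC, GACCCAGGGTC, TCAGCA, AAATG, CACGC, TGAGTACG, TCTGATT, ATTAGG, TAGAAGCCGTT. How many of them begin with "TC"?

Walk to "TC"; the words in its subtree are exactly those with that prefix.
Matches: "TCAGCA", "TCGCGCT", "TCTGATT"
Count: 3

3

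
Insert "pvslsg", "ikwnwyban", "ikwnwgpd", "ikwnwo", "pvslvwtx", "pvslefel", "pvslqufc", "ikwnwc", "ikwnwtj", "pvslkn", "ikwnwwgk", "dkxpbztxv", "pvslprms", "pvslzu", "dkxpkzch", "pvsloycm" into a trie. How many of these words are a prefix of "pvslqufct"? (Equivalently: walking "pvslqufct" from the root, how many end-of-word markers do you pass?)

1

Walk "pvslqufct" from the root; an end-of-word marker is hit whenever a stored word is a prefix of "pvslqufct".
Prefixes of the query that are stored words: "pvslqufc"
Count: 1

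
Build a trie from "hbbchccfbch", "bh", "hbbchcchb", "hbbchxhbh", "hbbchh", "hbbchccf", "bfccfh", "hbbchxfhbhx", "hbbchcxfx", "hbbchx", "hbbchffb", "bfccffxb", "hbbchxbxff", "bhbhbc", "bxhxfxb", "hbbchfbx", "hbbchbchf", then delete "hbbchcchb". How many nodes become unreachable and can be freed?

A node on "hbbchcchb"'s path can go only if nothing else ends at it or branches off below it.
The suffix "hb" (2 nodes) is used only by "hbbchcchb"; the node for "hbbchcc" still has the child "f", so pruning stops there.
Nodes removed: 2

2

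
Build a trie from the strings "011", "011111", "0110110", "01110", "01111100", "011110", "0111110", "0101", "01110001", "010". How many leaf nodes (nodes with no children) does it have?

Leaves are exactly the stored words that no other stored word extends.
Those words: "0101", "0110110", "01110001", "011110", "01111100"
Leaf count: 5

5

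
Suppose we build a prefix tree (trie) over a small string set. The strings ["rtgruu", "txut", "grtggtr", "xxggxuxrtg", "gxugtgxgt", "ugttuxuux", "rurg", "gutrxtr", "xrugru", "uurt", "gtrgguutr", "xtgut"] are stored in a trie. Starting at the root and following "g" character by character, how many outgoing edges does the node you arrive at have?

The children of the "g" node are the distinct next characters among strings starting with "g".
Characters that immediately follow "g" among the stored strings: {r, t, u, x}.
That node has 4 child edges.

4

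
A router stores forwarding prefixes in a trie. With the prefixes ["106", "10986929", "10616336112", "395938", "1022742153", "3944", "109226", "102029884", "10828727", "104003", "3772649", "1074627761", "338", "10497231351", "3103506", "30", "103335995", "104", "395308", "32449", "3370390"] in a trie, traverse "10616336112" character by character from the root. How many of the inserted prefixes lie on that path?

2

Check each prefix of "10616336112" against the stored set — each match is an end-marker on the path.
Prefixes of the query that are stored words: "106", "10616336112"
Count: 2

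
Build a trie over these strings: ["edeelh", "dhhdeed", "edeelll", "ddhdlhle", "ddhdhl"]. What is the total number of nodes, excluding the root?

Count nodes per top-level branch (shared prefixes stored once):
  'd'-branch (ddhdhl, ddhdlhle, dhhdeed): 16 nodes
  'e'-branch (edeelh, edeelll): 8 nodes
Sum: 24

24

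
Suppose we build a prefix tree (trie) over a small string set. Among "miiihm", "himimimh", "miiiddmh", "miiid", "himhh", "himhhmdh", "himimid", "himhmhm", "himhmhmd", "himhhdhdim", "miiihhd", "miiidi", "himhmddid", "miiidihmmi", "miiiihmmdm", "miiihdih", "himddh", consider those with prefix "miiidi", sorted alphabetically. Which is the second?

miiidihmmi

Words with prefix "miiidi", in lexicographic order: "miiidi", "miiidihmmi"
Position 2: miiidihmmi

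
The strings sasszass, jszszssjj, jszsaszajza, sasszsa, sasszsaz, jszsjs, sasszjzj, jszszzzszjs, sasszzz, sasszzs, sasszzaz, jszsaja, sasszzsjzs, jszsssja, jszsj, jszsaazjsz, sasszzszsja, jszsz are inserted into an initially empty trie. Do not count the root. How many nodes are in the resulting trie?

61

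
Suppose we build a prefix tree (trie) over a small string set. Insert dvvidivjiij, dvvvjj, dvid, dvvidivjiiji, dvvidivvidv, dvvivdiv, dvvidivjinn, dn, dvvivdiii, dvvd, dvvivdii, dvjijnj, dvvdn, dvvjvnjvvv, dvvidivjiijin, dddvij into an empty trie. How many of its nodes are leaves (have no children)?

12

A leaf is a node with no children — equivalently, the end of a word that is not a proper prefix of any other stored word.
Those words: "dddvij", "dn", "dvid", "dvjijnj", "dvvdn", "dvvidivjiijin", "dvvidivjinn", "dvvidivvidv", "dvvivdiii", "dvvivdiv", "dvvjvnjvvv", "dvvvjj"
Leaf count: 12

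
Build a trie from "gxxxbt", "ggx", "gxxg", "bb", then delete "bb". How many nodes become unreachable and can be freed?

A node on "bb"'s path can go only if nothing else ends at it or branches off below it.
No other word shares any prefix with "bb", so all 2 of its nodes go.
Nodes removed: 2

2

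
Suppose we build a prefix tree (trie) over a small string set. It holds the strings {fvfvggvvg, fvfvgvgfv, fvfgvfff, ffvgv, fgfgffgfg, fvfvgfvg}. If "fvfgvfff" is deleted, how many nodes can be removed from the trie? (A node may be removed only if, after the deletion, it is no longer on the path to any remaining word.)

5

Walk "fvfgvfff" from the leaf back toward the root, removing each node that no remaining word uses.
The suffix "gvfff" (5 nodes) is used only by "fvfgvfff"; the node for "fvf" still has the child "v", so pruning stops there.
Nodes removed: 5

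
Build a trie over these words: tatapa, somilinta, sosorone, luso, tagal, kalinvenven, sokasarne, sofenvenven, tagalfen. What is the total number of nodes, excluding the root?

Count nodes per top-level branch (shared prefixes stored once):
  'k'-branch (kalinvenven): 11 nodes
  'l'-branch (luso): 4 nodes
  's'-branch (sofenvenven, sokasarne, somilinta, sosorone): 31 nodes
  't'-branch (tagal, tagalfen, tatapa): 12 nodes
Sum: 58

58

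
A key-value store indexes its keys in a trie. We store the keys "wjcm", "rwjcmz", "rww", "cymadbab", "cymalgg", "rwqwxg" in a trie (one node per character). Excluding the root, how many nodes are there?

Trace insertions, counting only characters that open a new branch:
  "wjcm" → 4 new (w, j, c, m)
  "rwjcmz" → 6 new (r, w, j, c, m, z)
  "rww" → prefix "rw" already present; 1 new (w)
  "cymadbab" → 8 new (c, y, m, a, d, b, a, b)
  "cymalgg" → prefix "cyma" already present; 3 new (l, g, g)
  "rwqwxg" → prefix "rw" already present; 4 new (q, w, x, g)
Total nodes = 4 + 6 + 1 + 8 + 3 + 4 = 26

26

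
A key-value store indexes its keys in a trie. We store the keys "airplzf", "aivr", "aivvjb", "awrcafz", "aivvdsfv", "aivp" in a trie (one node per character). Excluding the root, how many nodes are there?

23

Count nodes per top-level branch (shared prefixes stored once):
  'a'-branch (airplzf, aivp, aivr, aivvdsfv, aivvjb, awrcafz): 23 nodes
Sum: 23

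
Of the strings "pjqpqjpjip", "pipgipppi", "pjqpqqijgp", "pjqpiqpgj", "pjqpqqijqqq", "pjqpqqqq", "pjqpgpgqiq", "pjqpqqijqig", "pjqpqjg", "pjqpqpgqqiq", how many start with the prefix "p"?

10

Walk to "p"; the words in its subtree are exactly those with that prefix.
Words under "p": pipgipppi, pjqpgpgqiq, pjqpiqpgj, pjqpqjg, pjqpqjpjip, pjqpqpgqqiq, pjqpqqijgp, pjqpqqijqig, pjqpqqijqqq, pjqpqqqq
Count: 10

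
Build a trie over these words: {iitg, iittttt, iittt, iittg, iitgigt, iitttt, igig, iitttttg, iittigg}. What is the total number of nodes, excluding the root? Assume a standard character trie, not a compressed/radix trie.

Insert word by word; a character creates a node only if that edge doesn't already exist:
  "iitg" → 4 new (i, i, t, g)
  "iittttt" → prefix "iit" already present; 4 new (t, t, t, t)
  "iittt" → prefix "iittt" already present; 0 new (none)
  "iittg" → prefix "iitt" already present; 1 new (g)
  "iitgigt" → prefix "iitg" already present; 3 new (i, g, t)
  "iitttt" → prefix "iitttt" already present; 0 new (none)
  "igig" → prefix "i" already present; 3 new (g, i, g)
  "iitttttg" → prefix "iittttt" already present; 1 new (g)
  "iittigg" → prefix "iitt" already present; 3 new (i, g, g)
Total nodes = 4 + 4 + 0 + 1 + 3 + 0 + 3 + 1 + 3 = 19

19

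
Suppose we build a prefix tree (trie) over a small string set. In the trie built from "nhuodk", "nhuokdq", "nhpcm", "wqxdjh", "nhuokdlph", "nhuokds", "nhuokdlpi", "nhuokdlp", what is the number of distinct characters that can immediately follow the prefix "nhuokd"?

3

The children of the "nhuokd" node are the distinct next characters among strings starting with "nhuokd".
Distinct next characters after "nhuokd": l, q, s.
That node has 3 child edges.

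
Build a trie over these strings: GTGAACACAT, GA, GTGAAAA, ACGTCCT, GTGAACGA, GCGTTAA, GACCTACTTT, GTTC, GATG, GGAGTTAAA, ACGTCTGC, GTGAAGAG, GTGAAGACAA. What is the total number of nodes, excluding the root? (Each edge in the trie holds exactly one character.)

For each word, the new-node count is its length minus the longest prefix already in the trie:
  "GTGAACACAT" → 10 new (G, T, G, A, A, C, A, C, A, T)
  "GA" → prefix "G" already present; 1 new (A)
  "GTGAAAA" → prefix "GTGAA" already present; 2 new (A, A)
  "ACGTCCT" → 7 new (A, C, G, T, C, C, T)
  "GTGAACGA" → prefix "GTGAAC" already present; 2 new (G, A)
  "GCGTTAA" → prefix "G" already present; 6 new (C, G, T, T, A, A)
  "GACCTACTTT" → prefix "GA" already present; 8 new (C, C, T, A, C, T, T, T)
  "GTTC" → prefix "GT" already present; 2 new (T, C)
  "GATG" → prefix "GA" already present; 2 new (T, G)
  "GGAGTTAAA" → prefix "G" already present; 8 new (G, A, G, T, T, A, A, A)
  "ACGTCTGC" → prefix "ACGTC" already present; 3 new (T, G, C)
  "GTGAAGAG" → prefix "GTGAA" already present; 3 new (G, A, G)
  "GTGAAGACAA" → prefix "GTGAAGA" already present; 3 new (C, A, A)
Total nodes = 10 + 1 + 2 + 7 + 2 + 6 + 8 + 2 + 2 + 8 + 3 + 3 + 3 = 57

57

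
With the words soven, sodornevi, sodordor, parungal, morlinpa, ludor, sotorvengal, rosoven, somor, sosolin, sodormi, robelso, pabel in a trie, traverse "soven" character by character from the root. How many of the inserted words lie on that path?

Walk "soven" from the root; an end-of-word marker is hit whenever a stored word is a prefix of "soven".
Prefixes of the query that are stored words: "soven"
Count: 1

1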